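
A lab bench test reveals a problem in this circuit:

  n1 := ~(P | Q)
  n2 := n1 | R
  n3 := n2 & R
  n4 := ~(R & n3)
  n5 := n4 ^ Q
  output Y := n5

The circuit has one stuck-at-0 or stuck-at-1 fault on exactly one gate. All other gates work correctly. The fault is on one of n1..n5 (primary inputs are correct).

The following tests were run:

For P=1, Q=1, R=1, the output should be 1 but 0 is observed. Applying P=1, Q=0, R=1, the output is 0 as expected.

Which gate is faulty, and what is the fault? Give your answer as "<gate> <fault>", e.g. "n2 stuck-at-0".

Fault-free values for test 1 (P=1, Q=1, R=1): n1=0, n2=1, n3=1, n4=0, n5=1, giving Y=1. Observed 0.
Test 1: faults giving observed 0 are {n2 stuck-at-0, n3 stuck-at-0, n4 stuck-at-1, n5 stuck-at-0}.
Test 2 (P=1, Q=0, R=1): fault-free n1=0, n2=1, n3=1, n4=0, n5=0 → 0; observed 0. Eliminates n2 stuck-at-0, n3 stuck-at-0, n4 stuck-at-1.
Only n5 stuck-at-0 is consistent with every test.

n5 stuck-at-0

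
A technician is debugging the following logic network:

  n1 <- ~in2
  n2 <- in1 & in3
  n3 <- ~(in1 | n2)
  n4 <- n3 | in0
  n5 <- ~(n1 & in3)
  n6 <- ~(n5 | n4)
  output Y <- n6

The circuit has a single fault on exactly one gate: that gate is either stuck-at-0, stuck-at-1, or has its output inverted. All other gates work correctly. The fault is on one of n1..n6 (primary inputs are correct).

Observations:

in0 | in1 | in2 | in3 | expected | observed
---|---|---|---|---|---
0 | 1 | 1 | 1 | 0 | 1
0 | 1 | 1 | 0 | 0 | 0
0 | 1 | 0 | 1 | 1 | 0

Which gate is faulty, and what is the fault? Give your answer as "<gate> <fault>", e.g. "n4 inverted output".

n1 inverted output

Fault-free values for test 1 (in0=0, in1=1, in2=1, in3=1): n1=0, n2=1, n3=0, n4=0, n5=1, n6=0, giving Y=0. Observed 1.
Test 1: faults giving observed 1 are {n1 stuck-at-1, n1 inverted output, n5 stuck-at-0, n5 inverted output, n6 stuck-at-1, n6 inverted output}.
Test 2 (in0=0, in1=1, in2=1, in3=0): fault-free n1=0, n2=0, n3=0, n4=0, n5=1, n6=0 → 0; observed 0. Eliminates n5 stuck-at-0, n5 inverted output, n6 stuck-at-1, n6 inverted output.
Test 3 (in0=0, in1=1, in2=0, in3=1): fault-free n1=1, n2=1, n3=0, n4=0, n5=0, n6=1 → 1; observed 0. Eliminates n1 stuck-at-1.
Only n1 inverted output is consistent with every test.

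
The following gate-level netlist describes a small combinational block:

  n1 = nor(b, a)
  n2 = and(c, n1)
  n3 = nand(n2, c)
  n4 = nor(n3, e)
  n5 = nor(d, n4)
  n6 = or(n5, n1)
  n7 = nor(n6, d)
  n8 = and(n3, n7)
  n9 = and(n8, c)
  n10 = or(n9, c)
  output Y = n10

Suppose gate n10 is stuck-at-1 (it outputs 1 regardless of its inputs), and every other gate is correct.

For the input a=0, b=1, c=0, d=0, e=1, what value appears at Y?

Propagate with n10 forced: n1=0, n2=0, n3=1, n4=0, n5=1, n6=1, n7=0, n8=0, n9=0, n10=1 [stuck-at-1].
So Y = 1. (Without the fault it would be 0.)

1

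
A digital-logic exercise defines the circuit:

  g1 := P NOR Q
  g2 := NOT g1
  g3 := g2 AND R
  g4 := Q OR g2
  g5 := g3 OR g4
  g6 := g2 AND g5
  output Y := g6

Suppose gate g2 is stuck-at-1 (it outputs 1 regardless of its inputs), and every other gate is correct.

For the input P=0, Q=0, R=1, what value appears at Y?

1

Propagate with g2 forced: g1=1, g2=1 [stuck-at-1], g3=1, g4=1, g5=1, g6=1.
So Y = 1. (Without the fault it would be 0.)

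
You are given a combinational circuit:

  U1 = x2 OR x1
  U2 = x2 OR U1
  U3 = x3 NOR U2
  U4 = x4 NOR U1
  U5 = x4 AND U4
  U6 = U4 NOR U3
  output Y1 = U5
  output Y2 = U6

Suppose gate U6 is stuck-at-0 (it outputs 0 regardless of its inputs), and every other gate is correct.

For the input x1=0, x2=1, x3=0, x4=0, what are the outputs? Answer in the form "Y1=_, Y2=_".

Propagate with U6 forced: U1=1, U2=1, U3=0, U4=0, U5=0, U6=0 [stuck-at-0].
So the outputs are Y1=0, Y2=0. (Without the fault they would be Y1=0, Y2=1.)

Y1=0, Y2=0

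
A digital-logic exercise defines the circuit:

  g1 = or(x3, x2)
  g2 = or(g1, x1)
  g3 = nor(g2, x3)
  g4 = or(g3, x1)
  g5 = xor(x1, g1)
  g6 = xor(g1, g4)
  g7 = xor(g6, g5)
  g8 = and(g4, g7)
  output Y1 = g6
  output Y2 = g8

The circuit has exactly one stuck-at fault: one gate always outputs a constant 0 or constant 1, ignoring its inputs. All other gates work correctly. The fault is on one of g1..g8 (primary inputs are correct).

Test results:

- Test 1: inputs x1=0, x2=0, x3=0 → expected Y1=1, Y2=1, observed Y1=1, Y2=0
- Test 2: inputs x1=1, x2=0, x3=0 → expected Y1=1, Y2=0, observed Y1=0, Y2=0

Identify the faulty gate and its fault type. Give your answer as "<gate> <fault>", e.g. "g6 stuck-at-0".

g1 stuck-at-1

Fault-free values for test 1 (x1=0, x2=0, x3=0): g1=0, g2=0, g3=1, g4=1, g5=0, g6=1, g7=1, g8=1, giving Y1=1, Y2=1. Observed Y1=1, Y2=0.
Test 1: faults giving observed Y1=1, Y2=0 are {g1 stuck-at-1, g5 stuck-at-1, g7 stuck-at-0, g8 stuck-at-0}.
Test 2 (x1=1, x2=0, x3=0): fault-free g1=0, g2=1, g3=0, g4=1, g5=1, g6=1, g7=0, g8=0 → Y1=1, Y2=0; observed Y1=0, Y2=0. Eliminates g5 stuck-at-1, g7 stuck-at-0, g8 stuck-at-0.
Only g1 stuck-at-1 is consistent with every test.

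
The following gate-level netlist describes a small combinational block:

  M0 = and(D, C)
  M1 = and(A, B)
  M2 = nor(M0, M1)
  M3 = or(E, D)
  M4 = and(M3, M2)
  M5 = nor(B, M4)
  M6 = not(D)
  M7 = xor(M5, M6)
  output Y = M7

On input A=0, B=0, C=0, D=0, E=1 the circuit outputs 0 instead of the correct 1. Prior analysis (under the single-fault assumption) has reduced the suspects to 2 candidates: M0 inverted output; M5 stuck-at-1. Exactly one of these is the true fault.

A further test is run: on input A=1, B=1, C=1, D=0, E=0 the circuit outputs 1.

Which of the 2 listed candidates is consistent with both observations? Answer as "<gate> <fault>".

Evaluate each candidate on input A=1, B=1, C=1, D=0, E=0:
  M0 inverted output: M0=1 [inverted output], M1=1, M2=0, M3=0, M4=0, M5=0, M6=1, M7=1 → 1 — matches
  M5 stuck-at-1: M0=0, M1=1, M2=0, M3=0, M4=0, M5=1 [stuck-at-1], M6=1, M7=0 → 0 — eliminated
Only M0 inverted output reproduces the observed 1.

M0 inverted output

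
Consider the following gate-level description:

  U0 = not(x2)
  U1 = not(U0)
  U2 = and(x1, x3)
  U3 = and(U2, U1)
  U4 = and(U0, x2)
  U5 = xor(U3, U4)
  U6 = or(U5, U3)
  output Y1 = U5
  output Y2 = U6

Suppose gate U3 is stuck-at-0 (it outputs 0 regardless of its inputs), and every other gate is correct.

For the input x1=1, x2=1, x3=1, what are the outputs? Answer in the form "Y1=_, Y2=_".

Y1=0, Y2=0

Propagate with U3 forced: U0=0, U1=1, U2=1, U3=0 [stuck-at-0], U4=0, U5=0, U6=0.
So the outputs are Y1=0, Y2=0. (Without the fault they would be Y1=1, Y2=1.)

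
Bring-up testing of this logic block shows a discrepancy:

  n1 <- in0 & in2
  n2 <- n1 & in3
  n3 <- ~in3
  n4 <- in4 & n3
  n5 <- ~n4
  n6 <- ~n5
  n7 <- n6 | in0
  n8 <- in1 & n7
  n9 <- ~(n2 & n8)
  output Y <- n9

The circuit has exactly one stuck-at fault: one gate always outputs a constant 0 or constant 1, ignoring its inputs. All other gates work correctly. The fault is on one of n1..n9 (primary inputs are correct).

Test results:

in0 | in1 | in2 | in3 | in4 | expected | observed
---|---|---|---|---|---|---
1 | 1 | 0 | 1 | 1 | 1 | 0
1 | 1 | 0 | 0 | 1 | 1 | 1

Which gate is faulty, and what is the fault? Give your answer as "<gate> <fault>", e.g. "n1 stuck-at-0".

Fault-free values for test 1 (in0=1, in1=1, in2=0, in3=1, in4=1): n1=0, n2=0, n3=0, n4=0, n5=1, n6=0, n7=1, n8=1, n9=1, giving Y=1. Observed 0.
Test 1: faults giving observed 0 are {n1 stuck-at-1, n2 stuck-at-1, n9 stuck-at-0}.
Test 2 (in0=1, in1=1, in2=0, in3=0, in4=1): fault-free n1=0, n2=0, n3=1, n4=1, n5=0, n6=1, n7=1, n8=1, n9=1 → 1; observed 1. Eliminates n2 stuck-at-1, n9 stuck-at-0.
Only n1 stuck-at-1 is consistent with every test.

n1 stuck-at-1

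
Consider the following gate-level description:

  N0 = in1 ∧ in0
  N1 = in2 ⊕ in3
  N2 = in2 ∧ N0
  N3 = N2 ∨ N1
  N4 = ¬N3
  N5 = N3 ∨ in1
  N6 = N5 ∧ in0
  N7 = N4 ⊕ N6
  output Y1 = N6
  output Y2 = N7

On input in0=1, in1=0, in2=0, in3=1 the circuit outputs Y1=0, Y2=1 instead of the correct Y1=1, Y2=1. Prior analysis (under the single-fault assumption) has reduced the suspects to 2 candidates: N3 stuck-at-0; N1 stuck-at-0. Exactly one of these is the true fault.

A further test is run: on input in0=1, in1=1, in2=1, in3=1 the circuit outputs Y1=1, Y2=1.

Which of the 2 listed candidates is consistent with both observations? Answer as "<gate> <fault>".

N1 stuck-at-0

Evaluate each candidate on input in0=1, in1=1, in2=1, in3=1:
  N3 stuck-at-0: N0=1, N1=0, N2=1, N3=0 [stuck-at-0], N4=1, N5=1, N6=1, N7=0 → Y1=1, Y2=0 — eliminated
  N1 stuck-at-0: N0=1, N1=0 [stuck-at-0], N2=1, N3=1, N4=0, N5=1, N6=1, N7=1 → Y1=1, Y2=1 — matches
Only N1 stuck-at-0 reproduces the observed Y1=1, Y2=1.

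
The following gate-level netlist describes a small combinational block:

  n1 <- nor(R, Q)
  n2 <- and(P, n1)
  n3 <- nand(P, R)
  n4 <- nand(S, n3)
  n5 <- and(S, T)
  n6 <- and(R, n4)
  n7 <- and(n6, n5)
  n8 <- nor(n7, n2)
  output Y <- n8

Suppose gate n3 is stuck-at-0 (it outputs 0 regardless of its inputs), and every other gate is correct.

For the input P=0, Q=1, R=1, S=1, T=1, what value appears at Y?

0

Propagate with n3 forced: n1=0, n2=0, n3=0 [stuck-at-0], n4=1, n5=1, n6=1, n7=1, n8=0.
So Y = 0. (Without the fault it would be 1.)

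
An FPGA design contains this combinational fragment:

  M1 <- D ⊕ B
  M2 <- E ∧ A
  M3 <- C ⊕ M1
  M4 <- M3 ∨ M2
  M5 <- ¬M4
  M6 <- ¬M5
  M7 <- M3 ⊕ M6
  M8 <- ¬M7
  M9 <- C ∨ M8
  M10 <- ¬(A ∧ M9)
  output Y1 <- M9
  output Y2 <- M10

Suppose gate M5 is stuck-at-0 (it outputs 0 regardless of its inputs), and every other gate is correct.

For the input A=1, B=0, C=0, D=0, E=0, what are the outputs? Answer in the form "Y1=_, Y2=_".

Propagate with M5 forced: M1=0, M2=0, M3=0, M4=0, M5=0 [stuck-at-0], M6=1, M7=1, M8=0, M9=0, M10=1.
So the outputs are Y1=0, Y2=1. (Without the fault they would be Y1=1, Y2=0.)

Y1=0, Y2=1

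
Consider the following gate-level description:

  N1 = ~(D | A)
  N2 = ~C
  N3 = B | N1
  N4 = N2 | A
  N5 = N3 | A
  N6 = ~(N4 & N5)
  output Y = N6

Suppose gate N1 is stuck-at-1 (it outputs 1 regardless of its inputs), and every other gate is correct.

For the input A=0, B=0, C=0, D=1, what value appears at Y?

Propagate with N1 forced: N1=1 [stuck-at-1], N2=1, N3=1, N4=1, N5=1, N6=0.
So Y = 0. (Without the fault it would be 1.)

0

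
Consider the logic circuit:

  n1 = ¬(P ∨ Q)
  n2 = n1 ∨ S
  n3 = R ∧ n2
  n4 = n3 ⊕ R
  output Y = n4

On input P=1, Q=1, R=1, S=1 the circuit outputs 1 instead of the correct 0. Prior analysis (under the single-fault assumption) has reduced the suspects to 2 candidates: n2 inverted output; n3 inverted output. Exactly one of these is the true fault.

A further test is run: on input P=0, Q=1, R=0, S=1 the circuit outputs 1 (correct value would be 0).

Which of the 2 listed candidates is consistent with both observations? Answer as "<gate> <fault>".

Evaluate each candidate on input P=0, Q=1, R=0, S=1:
  n2 inverted output: n1=0, n2=0 [inverted output], n3=0, n4=0 → 0 — eliminated
  n3 inverted output: n1=0, n2=1, n3=1 [inverted output], n4=1 → 1 — matches
Only n3 inverted output reproduces the observed 1.

n3 inverted output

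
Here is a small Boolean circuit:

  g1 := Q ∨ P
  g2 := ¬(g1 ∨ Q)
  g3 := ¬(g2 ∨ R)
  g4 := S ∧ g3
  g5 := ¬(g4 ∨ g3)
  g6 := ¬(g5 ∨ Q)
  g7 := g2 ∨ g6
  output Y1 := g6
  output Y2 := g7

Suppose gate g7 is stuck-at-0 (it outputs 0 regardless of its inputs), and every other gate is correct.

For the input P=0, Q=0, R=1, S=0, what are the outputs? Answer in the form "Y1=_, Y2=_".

Y1=0, Y2=0

Propagate with g7 forced: g1=0, g2=1, g3=0, g4=0, g5=1, g6=0, g7=0 [stuck-at-0].
So the outputs are Y1=0, Y2=0. (Without the fault they would be Y1=0, Y2=1.)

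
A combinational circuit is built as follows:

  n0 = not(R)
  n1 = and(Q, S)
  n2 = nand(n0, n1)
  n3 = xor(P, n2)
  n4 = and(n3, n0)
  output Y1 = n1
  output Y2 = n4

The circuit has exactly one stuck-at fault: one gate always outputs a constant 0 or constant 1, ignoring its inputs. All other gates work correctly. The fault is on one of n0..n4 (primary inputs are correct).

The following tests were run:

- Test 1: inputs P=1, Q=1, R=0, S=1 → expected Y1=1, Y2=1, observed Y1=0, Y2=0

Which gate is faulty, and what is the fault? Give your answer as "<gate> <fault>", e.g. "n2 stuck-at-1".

Fault-free values for test 1 (P=1, Q=1, R=0, S=1): n0=1, n1=1, n2=0, n3=1, n4=1, giving Y1=1, Y2=1. Observed Y1=0, Y2=0.
Test 1: faults giving observed Y1=0, Y2=0 are {n1 stuck-at-0}.
Only n1 stuck-at-0 is consistent with every test.

n1 stuck-at-0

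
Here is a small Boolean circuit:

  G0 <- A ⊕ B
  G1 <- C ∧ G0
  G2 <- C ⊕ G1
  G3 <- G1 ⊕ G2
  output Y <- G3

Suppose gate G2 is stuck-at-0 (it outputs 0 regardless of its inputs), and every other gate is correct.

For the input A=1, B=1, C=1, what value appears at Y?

Propagate with G2 forced: G0=0, G1=0, G2=0 [stuck-at-0], G3=0.
So Y = 0. (Without the fault it would be 1.)

0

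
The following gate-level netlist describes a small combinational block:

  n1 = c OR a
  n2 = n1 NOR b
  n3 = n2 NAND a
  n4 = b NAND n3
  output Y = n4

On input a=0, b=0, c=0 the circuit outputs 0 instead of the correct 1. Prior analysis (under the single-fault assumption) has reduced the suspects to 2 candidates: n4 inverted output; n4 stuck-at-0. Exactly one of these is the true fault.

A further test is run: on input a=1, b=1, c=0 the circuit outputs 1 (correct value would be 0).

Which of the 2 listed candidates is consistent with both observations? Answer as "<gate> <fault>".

Evaluate each candidate on input a=1, b=1, c=0:
  n4 inverted output: n1=1, n2=0, n3=1, n4=1 [inverted output] → 1 — matches
  n4 stuck-at-0: n1=1, n2=0, n3=1, n4=0 [stuck-at-0] → 0 — eliminated
Only n4 inverted output reproduces the observed 1.

n4 inverted output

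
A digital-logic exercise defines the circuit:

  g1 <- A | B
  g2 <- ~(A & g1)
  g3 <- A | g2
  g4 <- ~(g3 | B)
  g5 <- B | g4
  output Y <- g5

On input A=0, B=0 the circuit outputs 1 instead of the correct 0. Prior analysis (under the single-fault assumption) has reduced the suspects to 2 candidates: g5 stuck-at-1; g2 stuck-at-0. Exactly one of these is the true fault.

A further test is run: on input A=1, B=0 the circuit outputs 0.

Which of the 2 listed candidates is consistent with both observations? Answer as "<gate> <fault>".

g2 stuck-at-0

Evaluate each candidate on input A=1, B=0:
  g5 stuck-at-1: g1=1, g2=0, g3=1, g4=0, g5=1 [stuck-at-1] → 1 — eliminated
  g2 stuck-at-0: g1=1, g2=0 [stuck-at-0], g3=1, g4=0, g5=0 → 0 — matches
Only g2 stuck-at-0 reproduces the observed 0.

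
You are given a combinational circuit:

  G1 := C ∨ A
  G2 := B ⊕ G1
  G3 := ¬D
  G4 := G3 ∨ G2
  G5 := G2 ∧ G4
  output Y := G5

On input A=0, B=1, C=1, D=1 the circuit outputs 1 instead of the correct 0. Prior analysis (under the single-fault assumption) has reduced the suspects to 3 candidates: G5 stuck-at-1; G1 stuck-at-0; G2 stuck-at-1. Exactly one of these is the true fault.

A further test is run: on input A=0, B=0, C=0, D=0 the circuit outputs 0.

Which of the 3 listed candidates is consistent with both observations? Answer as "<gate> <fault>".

Evaluate each candidate on input A=0, B=0, C=0, D=0:
  G5 stuck-at-1: G1=0, G2=0, G3=1, G4=1, G5=1 [stuck-at-1] → 1 — eliminated
  G1 stuck-at-0: G1=0 [stuck-at-0], G2=0, G3=1, G4=1, G5=0 → 0 — matches
  G2 stuck-at-1: G1=0, G2=1 [stuck-at-1], G3=1, G4=1, G5=1 → 1 — eliminated
Only G1 stuck-at-0 reproduces the observed 0.

G1 stuck-at-0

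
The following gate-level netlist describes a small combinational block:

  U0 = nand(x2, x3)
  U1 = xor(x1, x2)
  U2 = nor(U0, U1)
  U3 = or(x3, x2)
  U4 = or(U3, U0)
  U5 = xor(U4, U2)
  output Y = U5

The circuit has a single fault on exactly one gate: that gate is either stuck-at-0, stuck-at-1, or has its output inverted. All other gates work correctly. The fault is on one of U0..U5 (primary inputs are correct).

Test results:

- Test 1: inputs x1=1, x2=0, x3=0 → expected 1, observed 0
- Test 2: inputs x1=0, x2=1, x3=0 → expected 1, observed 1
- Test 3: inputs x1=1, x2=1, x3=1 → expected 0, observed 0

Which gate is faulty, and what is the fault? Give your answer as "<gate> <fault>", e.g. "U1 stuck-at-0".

U0 stuck-at-0

Fault-free values for test 1 (x1=1, x2=0, x3=0): U0=1, U1=1, U2=0, U3=0, U4=1, U5=1, giving Y=1. Observed 0.
Test 1: faults giving observed 0 are {U0 stuck-at-0, U0 inverted output, U2 stuck-at-1, U2 inverted output, U4 stuck-at-0, U4 inverted output, U5 stuck-at-0, U5 inverted output}.
Test 2 (x1=0, x2=1, x3=0): fault-free U0=1, U1=1, U2=0, U3=1, U4=1, U5=1 → 1; observed 1. Eliminates U2 stuck-at-1, U2 inverted output, U4 stuck-at-0, U4 inverted output, U5 stuck-at-0, U5 inverted output.
Test 3 (x1=1, x2=1, x3=1): fault-free U0=0, U1=0, U2=1, U3=1, U4=1, U5=0 → 0; observed 0. Eliminates U0 inverted output.
Only U0 stuck-at-0 is consistent with every test.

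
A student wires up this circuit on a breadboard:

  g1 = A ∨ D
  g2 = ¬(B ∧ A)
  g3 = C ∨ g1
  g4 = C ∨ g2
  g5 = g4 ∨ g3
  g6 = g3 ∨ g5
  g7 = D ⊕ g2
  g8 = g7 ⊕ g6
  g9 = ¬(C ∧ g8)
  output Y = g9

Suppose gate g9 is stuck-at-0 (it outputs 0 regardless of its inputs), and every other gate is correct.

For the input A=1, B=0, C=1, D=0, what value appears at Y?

Propagate with g9 forced: g1=1, g2=1, g3=1, g4=1, g5=1, g6=1, g7=1, g8=0, g9=0 [stuck-at-0].
So Y = 0. (Without the fault it would be 1.)

0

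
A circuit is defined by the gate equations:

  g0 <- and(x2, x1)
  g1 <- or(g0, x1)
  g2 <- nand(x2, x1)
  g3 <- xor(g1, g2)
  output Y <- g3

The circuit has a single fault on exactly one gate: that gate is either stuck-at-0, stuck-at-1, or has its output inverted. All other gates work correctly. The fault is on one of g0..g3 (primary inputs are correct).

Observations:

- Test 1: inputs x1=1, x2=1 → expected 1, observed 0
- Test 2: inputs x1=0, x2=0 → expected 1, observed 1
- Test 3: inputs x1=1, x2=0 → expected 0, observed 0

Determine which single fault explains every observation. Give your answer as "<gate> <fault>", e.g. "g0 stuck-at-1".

g2 stuck-at-1

Fault-free values for test 1 (x1=1, x2=1): g0=1, g1=1, g2=0, g3=1, giving Y=1. Observed 0.
Test 1: faults giving observed 0 are {g1 stuck-at-0, g1 inverted output, g2 stuck-at-1, g2 inverted output, g3 stuck-at-0, g3 inverted output}.
Test 2 (x1=0, x2=0): fault-free g0=0, g1=0, g2=1, g3=1 → 1; observed 1. Eliminates g1 inverted output, g2 inverted output, g3 stuck-at-0, g3 inverted output.
Test 3 (x1=1, x2=0): fault-free g0=0, g1=1, g2=1, g3=0 → 0; observed 0. Eliminates g1 stuck-at-0.
Only g2 stuck-at-1 is consistent with every test.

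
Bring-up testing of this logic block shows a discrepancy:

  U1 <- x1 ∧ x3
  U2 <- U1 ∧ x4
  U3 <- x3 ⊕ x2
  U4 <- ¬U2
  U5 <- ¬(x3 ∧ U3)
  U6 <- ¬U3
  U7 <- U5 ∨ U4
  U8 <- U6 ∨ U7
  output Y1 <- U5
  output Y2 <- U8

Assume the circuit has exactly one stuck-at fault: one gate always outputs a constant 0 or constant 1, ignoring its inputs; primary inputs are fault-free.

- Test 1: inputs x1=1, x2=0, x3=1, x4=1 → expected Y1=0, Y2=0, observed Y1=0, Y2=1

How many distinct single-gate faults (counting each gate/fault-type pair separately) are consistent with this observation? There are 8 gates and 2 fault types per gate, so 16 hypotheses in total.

6

Fault-free: U1=1, U2=1, U3=1, U4=0, U5=0, U6=0, U7=0, U8=0 → Y1=0, Y2=0. Observed Y1=0, Y2=1.
  U1: stuck-at-0 ✓; others ✗
  U2: stuck-at-0 ✓; others ✗
  U3: none of the 2 fault types match ✗
  U4: stuck-at-1 ✓; others ✗
  U5: none of the 2 fault types match ✗
  U6: stuck-at-1 ✓; others ✗
  U7: stuck-at-1 ✓; others ✗
  U8: stuck-at-1 ✓; others ✗
Consistent faults: {U1 stuck-at-0, U2 stuck-at-0, U4 stuck-at-1, U6 stuck-at-1, U7 stuck-at-1, U8 stuck-at-1} — 6 in all.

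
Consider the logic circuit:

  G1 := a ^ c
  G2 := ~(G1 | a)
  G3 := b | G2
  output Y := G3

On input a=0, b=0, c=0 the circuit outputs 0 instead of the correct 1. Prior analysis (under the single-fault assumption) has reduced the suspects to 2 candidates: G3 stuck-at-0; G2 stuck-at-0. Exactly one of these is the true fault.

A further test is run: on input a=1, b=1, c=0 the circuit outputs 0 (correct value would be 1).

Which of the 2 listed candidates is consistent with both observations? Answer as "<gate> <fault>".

Evaluate each candidate on input a=1, b=1, c=0:
  G3 stuck-at-0: G1=1, G2=0, G3=0 [stuck-at-0] → 0 — matches
  G2 stuck-at-0: G1=1, G2=0 [stuck-at-0], G3=1 → 1 — eliminated
Only G3 stuck-at-0 reproduces the observed 0.

G3 stuck-at-0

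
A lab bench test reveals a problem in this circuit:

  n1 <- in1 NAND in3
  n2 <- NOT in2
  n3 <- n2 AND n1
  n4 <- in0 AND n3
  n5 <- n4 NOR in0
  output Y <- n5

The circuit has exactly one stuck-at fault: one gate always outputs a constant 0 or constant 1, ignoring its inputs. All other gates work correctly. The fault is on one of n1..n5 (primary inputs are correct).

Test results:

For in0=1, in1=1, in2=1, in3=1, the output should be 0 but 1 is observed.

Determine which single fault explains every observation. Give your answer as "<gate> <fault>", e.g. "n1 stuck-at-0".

Fault-free values for test 1 (in0=1, in1=1, in2=1, in3=1): n1=0, n2=0, n3=0, n4=0, n5=0, giving Y=0. Observed 1.
Test 1: faults giving observed 1 are {n5 stuck-at-1}.
Only n5 stuck-at-1 is consistent with every test.

n5 stuck-at-1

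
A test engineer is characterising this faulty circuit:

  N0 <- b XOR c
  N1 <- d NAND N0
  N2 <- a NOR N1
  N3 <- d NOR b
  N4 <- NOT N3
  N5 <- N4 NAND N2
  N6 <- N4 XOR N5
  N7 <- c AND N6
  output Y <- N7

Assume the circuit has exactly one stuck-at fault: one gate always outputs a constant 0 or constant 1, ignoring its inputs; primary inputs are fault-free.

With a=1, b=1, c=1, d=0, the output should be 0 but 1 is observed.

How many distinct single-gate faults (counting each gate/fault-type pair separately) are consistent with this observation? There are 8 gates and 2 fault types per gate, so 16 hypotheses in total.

Fault-free: N0=0, N1=1, N2=0, N3=0, N4=1, N5=1, N6=0, N7=0 → 0. Observed 1.
  N0: none of the 2 fault types match ✗
  N1: none of the 2 fault types match ✗
  N2: stuck-at-1 ✓; others ✗
  N3: stuck-at-1 ✓; others ✗
  N4: stuck-at-0 ✓; others ✗
  N5: stuck-at-0 ✓; others ✗
  N6: stuck-at-1 ✓; others ✗
  N7: stuck-at-1 ✓; others ✗
Consistent faults: {N2 stuck-at-1, N3 stuck-at-1, N4 stuck-at-0, N5 stuck-at-0, N6 stuck-at-1, N7 stuck-at-1} — 6 in all.

6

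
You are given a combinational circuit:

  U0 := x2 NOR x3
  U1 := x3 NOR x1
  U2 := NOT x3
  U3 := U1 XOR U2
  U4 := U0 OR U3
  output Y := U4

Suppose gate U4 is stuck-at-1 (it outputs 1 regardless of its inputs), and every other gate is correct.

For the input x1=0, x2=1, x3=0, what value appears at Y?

1

Propagate with U4 forced: U0=0, U1=1, U2=1, U3=0, U4=1 [stuck-at-1].
So Y = 1. (Without the fault it would be 0.)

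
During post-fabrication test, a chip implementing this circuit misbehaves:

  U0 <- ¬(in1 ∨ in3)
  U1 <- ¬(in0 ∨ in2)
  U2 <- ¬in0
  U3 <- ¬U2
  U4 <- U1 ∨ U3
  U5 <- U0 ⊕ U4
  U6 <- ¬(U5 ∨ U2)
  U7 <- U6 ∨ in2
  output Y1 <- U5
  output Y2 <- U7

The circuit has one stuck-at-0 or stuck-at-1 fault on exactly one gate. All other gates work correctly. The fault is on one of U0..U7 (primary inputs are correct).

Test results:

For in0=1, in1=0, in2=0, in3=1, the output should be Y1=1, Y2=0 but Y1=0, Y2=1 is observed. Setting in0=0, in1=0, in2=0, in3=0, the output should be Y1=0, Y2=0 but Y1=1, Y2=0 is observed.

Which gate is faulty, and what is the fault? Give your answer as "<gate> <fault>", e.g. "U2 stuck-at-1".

Fault-free values for test 1 (in0=1, in1=0, in2=0, in3=1): U0=0, U1=0, U2=0, U3=1, U4=1, U5=1, U6=0, U7=0, giving Y1=1, Y2=0. Observed Y1=0, Y2=1.
Test 1: faults giving observed Y1=0, Y2=1 are {U0 stuck-at-1, U3 stuck-at-0, U4 stuck-at-0, U5 stuck-at-0}.
Test 2 (in0=0, in1=0, in2=0, in3=0): fault-free U0=1, U1=1, U2=1, U3=0, U4=1, U5=0, U6=0, U7=0 → Y1=0, Y2=0; observed Y1=1, Y2=0. Eliminates U0 stuck-at-1, U3 stuck-at-0, U5 stuck-at-0.
Only U4 stuck-at-0 is consistent with every test.

U4 stuck-at-0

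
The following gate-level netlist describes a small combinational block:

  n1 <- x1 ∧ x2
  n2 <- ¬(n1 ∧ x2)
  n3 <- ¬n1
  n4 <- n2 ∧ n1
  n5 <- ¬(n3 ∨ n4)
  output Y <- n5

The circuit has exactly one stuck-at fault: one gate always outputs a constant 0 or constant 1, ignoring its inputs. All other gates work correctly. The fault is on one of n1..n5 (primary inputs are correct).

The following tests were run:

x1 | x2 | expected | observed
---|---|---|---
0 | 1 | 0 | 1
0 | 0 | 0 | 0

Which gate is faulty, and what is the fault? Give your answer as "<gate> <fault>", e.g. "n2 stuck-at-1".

n1 stuck-at-1

Fault-free values for test 1 (x1=0, x2=1): n1=0, n2=1, n3=1, n4=0, n5=0, giving Y=0. Observed 1.
Test 1: faults giving observed 1 are {n1 stuck-at-1, n3 stuck-at-0, n5 stuck-at-1}.
Test 2 (x1=0, x2=0): fault-free n1=0, n2=1, n3=1, n4=0, n5=0 → 0; observed 0. Eliminates n3 stuck-at-0, n5 stuck-at-1.
Only n1 stuck-at-1 is consistent with every test.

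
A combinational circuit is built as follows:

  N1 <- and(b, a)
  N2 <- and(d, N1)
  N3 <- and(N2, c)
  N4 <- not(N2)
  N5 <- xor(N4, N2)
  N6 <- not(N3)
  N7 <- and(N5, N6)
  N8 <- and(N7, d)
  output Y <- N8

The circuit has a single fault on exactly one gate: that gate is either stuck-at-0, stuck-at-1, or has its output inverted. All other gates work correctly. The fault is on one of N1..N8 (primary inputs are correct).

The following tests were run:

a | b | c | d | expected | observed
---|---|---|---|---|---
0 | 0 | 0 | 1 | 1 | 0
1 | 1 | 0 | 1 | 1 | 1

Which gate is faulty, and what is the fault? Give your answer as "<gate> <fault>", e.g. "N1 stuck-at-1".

Fault-free values for test 1 (a=0, b=0, c=0, d=1): N1=0, N2=0, N3=0, N4=1, N5=1, N6=1, N7=1, N8=1, giving Y=1. Observed 0.
Test 1: faults giving observed 0 are {N3 stuck-at-1, N3 inverted output, N4 stuck-at-0, N4 inverted output, N5 stuck-at-0, N5 inverted output, N6 stuck-at-0, N6 inverted output, N7 stuck-at-0, N7 inverted output, N8 stuck-at-0, N8 inverted output}.
Test 2 (a=1, b=1, c=0, d=1): fault-free N1=1, N2=1, N3=0, N4=0, N5=1, N6=1, N7=1, N8=1 → 1; observed 1. Eliminates N3 stuck-at-1, N3 inverted output, N4 inverted output, N5 stuck-at-0, N5 inverted output, N6 stuck-at-0, N6 inverted output, N7 stuck-at-0, N7 inverted output, N8 stuck-at-0, N8 inverted output.
Only N4 stuck-at-0 is consistent with every test.

N4 stuck-at-0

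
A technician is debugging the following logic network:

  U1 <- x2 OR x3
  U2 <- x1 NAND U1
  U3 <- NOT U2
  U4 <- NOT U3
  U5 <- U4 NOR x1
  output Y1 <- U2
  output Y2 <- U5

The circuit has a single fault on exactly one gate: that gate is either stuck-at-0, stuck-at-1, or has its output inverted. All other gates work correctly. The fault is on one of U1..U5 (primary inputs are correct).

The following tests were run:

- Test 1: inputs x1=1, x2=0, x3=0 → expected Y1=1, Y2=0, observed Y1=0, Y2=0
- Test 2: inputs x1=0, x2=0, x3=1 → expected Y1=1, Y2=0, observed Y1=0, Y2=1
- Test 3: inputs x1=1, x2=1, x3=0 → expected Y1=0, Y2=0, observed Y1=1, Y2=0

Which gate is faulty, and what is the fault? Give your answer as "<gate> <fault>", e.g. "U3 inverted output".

U2 inverted output

Fault-free values for test 1 (x1=1, x2=0, x3=0): U1=0, U2=1, U3=0, U4=1, U5=0, giving Y1=1, Y2=0. Observed Y1=0, Y2=0.
Test 1: faults giving observed Y1=0, Y2=0 are {U1 stuck-at-1, U1 inverted output, U2 stuck-at-0, U2 inverted output}.
Test 2 (x1=0, x2=0, x3=1): fault-free U1=1, U2=1, U3=0, U4=1, U5=0 → Y1=1, Y2=0; observed Y1=0, Y2=1. Eliminates U1 stuck-at-1, U1 inverted output.
Test 3 (x1=1, x2=1, x3=0): fault-free U1=1, U2=0, U3=1, U4=0, U5=0 → Y1=0, Y2=0; observed Y1=1, Y2=0. Eliminates U2 stuck-at-0.
Only U2 inverted output is consistent with every test.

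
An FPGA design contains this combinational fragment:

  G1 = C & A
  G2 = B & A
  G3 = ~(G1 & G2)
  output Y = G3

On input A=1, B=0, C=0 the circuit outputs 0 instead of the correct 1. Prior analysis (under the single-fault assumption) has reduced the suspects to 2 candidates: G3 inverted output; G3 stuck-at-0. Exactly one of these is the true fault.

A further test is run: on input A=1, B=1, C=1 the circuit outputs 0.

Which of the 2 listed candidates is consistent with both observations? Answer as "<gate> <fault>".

G3 stuck-at-0

Evaluate each candidate on input A=1, B=1, C=1:
  G3 inverted output: G1=1, G2=1, G3=1 [inverted output] → 1 — eliminated
  G3 stuck-at-0: G1=1, G2=1, G3=0 [stuck-at-0] → 0 — matches
Only G3 stuck-at-0 reproduces the observed 0.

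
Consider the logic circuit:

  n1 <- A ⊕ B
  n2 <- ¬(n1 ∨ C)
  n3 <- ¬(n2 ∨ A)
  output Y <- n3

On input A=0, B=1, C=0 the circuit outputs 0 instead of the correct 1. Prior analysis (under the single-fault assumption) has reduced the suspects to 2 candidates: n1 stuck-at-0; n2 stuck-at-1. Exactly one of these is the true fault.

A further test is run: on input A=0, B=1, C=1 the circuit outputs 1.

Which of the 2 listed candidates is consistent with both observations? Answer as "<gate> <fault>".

Evaluate each candidate on input A=0, B=1, C=1:
  n1 stuck-at-0: n1=0 [stuck-at-0], n2=0, n3=1 → 1 — matches
  n2 stuck-at-1: n1=1, n2=1 [stuck-at-1], n3=0 → 0 — eliminated
Only n1 stuck-at-0 reproduces the observed 1.

n1 stuck-at-0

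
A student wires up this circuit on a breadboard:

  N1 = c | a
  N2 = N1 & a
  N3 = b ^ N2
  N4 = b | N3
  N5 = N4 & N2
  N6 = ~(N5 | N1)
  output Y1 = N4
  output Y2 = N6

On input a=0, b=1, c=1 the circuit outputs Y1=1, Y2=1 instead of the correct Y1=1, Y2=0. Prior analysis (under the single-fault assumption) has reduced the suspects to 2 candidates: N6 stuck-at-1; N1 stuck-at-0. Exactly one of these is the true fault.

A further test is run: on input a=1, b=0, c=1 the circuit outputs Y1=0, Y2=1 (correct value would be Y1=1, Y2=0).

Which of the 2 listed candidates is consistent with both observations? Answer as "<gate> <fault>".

Evaluate each candidate on input a=1, b=0, c=1:
  N6 stuck-at-1: N1=1, N2=1, N3=1, N4=1, N5=1, N6=1 [stuck-at-1] → Y1=1, Y2=1 — eliminated
  N1 stuck-at-0: N1=0 [stuck-at-0], N2=0, N3=0, N4=0, N5=0, N6=1 → Y1=0, Y2=1 — matches
Only N1 stuck-at-0 reproduces the observed Y1=0, Y2=1.

N1 stuck-at-0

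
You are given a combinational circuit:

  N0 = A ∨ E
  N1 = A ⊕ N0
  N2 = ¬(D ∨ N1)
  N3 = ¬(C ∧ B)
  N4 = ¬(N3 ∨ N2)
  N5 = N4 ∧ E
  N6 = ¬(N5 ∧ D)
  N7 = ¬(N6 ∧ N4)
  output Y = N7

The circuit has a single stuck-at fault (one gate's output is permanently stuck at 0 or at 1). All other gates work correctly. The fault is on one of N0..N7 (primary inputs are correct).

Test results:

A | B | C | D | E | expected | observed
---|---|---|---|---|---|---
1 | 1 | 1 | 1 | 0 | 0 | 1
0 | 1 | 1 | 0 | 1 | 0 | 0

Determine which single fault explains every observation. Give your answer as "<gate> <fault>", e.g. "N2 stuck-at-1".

N5 stuck-at-1

Fault-free values for test 1 (A=1, B=1, C=1, D=1, E=0): N0=1, N1=0, N2=0, N3=0, N4=1, N5=0, N6=1, N7=0, giving Y=0. Observed 1.
Test 1: faults giving observed 1 are {N2 stuck-at-1, N3 stuck-at-1, N4 stuck-at-0, N5 stuck-at-1, N6 stuck-at-0, N7 stuck-at-1}.
Test 2 (A=0, B=1, C=1, D=0, E=1): fault-free N0=1, N1=1, N2=0, N3=0, N4=1, N5=1, N6=1, N7=0 → 0; observed 0. Eliminates N2 stuck-at-1, N3 stuck-at-1, N4 stuck-at-0, N6 stuck-at-0, N7 stuck-at-1.
Only N5 stuck-at-1 is consistent with every test.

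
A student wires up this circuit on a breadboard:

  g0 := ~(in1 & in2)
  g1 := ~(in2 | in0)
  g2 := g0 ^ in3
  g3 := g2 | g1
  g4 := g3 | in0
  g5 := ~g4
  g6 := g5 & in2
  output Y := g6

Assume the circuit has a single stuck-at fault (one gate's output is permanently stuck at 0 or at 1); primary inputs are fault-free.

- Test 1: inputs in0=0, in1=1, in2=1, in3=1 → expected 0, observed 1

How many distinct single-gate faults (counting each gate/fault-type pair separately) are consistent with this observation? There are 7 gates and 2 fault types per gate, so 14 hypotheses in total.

6

Fault-free: g0=0, g1=0, g2=1, g3=1, g4=1, g5=0, g6=0 → 0. Observed 1.
  g0 stuck-at-0: output 0 ✗
  g0 stuck-at-1: output 1 ✓
  g1 stuck-at-0: output 0 ✗
  g1 stuck-at-1: output 0 ✗
  g2 stuck-at-0: output 1 ✓
  g2 stuck-at-1: output 0 ✗
  g3 stuck-at-0: output 1 ✓
  g3 stuck-at-1: output 0 ✗
  g4 stuck-at-0: output 1 ✓
  g4 stuck-at-1: output 0 ✗
  g5 stuck-at-0: output 0 ✗
  g5 stuck-at-1: output 1 ✓
  g6 stuck-at-0: output 0 ✗
  g6 stuck-at-1: output 1 ✓
Consistent faults: {g0 stuck-at-1, g2 stuck-at-0, g3 stuck-at-0, g4 stuck-at-0, g5 stuck-at-1, g6 stuck-at-1} — 6 in all.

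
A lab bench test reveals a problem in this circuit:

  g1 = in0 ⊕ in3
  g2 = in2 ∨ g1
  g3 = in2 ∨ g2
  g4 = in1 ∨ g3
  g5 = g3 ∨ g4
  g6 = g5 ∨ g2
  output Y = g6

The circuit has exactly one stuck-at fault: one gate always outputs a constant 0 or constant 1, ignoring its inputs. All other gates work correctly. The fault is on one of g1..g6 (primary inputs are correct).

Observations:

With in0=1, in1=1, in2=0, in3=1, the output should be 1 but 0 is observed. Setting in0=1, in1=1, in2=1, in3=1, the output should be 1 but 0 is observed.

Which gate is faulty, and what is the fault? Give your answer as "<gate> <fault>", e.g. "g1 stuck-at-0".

Fault-free values for test 1 (in0=1, in1=1, in2=0, in3=1): g1=0, g2=0, g3=0, g4=1, g5=1, g6=1, giving Y=1. Observed 0.
Test 1: faults giving observed 0 are {g4 stuck-at-0, g5 stuck-at-0, g6 stuck-at-0}.
Test 2 (in0=1, in1=1, in2=1, in3=1): fault-free g1=0, g2=1, g3=1, g4=1, g5=1, g6=1 → 1; observed 0. Eliminates g4 stuck-at-0, g5 stuck-at-0.
Only g6 stuck-at-0 is consistent with every test.

g6 stuck-at-0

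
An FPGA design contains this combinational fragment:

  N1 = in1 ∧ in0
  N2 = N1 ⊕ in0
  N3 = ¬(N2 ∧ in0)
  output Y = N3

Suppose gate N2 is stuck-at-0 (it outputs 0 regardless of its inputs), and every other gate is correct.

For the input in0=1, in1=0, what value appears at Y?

Propagate with N2 forced: N1=0, N2=0 [stuck-at-0], N3=1.
So Y = 1. (Without the fault it would be 0.)

1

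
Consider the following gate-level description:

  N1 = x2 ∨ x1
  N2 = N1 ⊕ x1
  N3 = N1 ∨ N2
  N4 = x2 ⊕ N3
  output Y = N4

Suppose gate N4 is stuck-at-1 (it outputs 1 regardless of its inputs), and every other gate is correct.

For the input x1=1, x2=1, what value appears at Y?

1

Propagate with N4 forced: N1=1, N2=0, N3=1, N4=1 [stuck-at-1].
So Y = 1. (Without the fault it would be 0.)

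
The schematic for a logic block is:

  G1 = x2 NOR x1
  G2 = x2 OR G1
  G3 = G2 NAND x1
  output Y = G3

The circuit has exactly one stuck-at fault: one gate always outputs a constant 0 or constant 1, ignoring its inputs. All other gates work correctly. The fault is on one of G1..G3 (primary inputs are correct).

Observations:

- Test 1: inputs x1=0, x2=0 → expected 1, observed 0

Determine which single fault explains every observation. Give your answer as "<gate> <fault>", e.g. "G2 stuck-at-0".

Fault-free values for test 1 (x1=0, x2=0): G1=1, G2=1, G3=1, giving Y=1. Observed 0.
Test 1: faults giving observed 0 are {G3 stuck-at-0}.
Only G3 stuck-at-0 is consistent with every test.

G3 stuck-at-0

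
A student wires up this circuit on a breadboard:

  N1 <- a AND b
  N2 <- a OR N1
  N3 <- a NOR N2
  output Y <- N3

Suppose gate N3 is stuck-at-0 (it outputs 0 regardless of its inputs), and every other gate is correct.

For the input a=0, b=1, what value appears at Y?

Propagate with N3 forced: N1=0, N2=0, N3=0 [stuck-at-0].
So Y = 0. (Without the fault it would be 1.)

0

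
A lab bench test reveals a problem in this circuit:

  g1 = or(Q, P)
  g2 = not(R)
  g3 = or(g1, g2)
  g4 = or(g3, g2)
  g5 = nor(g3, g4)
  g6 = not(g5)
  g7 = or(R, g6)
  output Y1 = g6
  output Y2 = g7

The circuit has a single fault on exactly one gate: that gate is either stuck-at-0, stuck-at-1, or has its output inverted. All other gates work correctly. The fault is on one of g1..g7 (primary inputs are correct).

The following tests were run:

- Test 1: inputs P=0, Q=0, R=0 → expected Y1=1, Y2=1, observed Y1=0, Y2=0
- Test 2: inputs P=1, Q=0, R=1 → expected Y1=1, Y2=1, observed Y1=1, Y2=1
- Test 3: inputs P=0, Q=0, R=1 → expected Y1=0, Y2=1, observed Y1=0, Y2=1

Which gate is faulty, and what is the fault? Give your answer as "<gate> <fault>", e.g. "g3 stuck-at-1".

g2 stuck-at-0

Fault-free values for test 1 (P=0, Q=0, R=0): g1=0, g2=1, g3=1, g4=1, g5=0, g6=1, g7=1, giving Y1=1, Y2=1. Observed Y1=0, Y2=0.
Test 1: faults giving observed Y1=0, Y2=0 are {g2 stuck-at-0, g2 inverted output, g5 stuck-at-1, g5 inverted output, g6 stuck-at-0, g6 inverted output}.
Test 2 (P=1, Q=0, R=1): fault-free g1=1, g2=0, g3=1, g4=1, g5=0, g6=1, g7=1 → Y1=1, Y2=1; observed Y1=1, Y2=1. Eliminates g5 stuck-at-1, g5 inverted output, g6 stuck-at-0, g6 inverted output.
Test 3 (P=0, Q=0, R=1): fault-free g1=0, g2=0, g3=0, g4=0, g5=1, g6=0, g7=1 → Y1=0, Y2=1; observed Y1=0, Y2=1. Eliminates g2 inverted output.
Only g2 stuck-at-0 is consistent with every test.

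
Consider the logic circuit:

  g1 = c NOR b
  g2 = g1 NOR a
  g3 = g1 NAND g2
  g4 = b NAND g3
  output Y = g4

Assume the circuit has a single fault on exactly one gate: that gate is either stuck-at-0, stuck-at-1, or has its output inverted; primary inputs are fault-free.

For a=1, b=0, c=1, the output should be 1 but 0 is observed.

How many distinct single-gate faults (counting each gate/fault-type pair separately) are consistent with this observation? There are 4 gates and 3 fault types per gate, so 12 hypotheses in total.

2

Fault-free: g1=0, g2=0, g3=1, g4=1 → 1. Observed 0.
  g1 stuck-at-0: output 1 ✗
  g1 stuck-at-1: output 1 ✗
  g1 inverted output: output 1 ✗
  g2 stuck-at-0: output 1 ✗
  g2 stuck-at-1: output 1 ✗
  g2 inverted output: output 1 ✗
  g3 stuck-at-0: output 1 ✗
  g3 stuck-at-1: output 1 ✗
  g3 inverted output: output 1 ✗
  g4 stuck-at-0: output 0 ✓
  g4 stuck-at-1: output 1 ✗
  g4 inverted output: output 0 ✓
Consistent faults: {g4 stuck-at-0, g4 inverted output} — 2 in all.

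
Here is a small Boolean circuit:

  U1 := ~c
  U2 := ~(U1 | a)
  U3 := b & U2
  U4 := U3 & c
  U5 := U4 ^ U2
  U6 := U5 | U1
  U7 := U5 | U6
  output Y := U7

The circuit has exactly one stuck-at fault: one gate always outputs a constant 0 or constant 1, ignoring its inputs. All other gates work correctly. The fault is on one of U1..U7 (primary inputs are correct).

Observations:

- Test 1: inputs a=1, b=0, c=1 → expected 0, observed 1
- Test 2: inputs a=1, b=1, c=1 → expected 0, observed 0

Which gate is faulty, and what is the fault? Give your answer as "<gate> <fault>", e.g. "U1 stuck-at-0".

Fault-free values for test 1 (a=1, b=0, c=1): U1=0, U2=0, U3=0, U4=0, U5=0, U6=0, U7=0, giving Y=0. Observed 1.
Test 1: faults giving observed 1 are {U1 stuck-at-1, U2 stuck-at-1, U3 stuck-at-1, U4 stuck-at-1, U5 stuck-at-1, U6 stuck-at-1, U7 stuck-at-1}.
Test 2 (a=1, b=1, c=1): fault-free U1=0, U2=0, U3=0, U4=0, U5=0, U6=0, U7=0 → 0; observed 0. Eliminates U1 stuck-at-1, U3 stuck-at-1, U4 stuck-at-1, U5 stuck-at-1, U6 stuck-at-1, U7 stuck-at-1.
Only U2 stuck-at-1 is consistent with every test.

U2 stuck-at-1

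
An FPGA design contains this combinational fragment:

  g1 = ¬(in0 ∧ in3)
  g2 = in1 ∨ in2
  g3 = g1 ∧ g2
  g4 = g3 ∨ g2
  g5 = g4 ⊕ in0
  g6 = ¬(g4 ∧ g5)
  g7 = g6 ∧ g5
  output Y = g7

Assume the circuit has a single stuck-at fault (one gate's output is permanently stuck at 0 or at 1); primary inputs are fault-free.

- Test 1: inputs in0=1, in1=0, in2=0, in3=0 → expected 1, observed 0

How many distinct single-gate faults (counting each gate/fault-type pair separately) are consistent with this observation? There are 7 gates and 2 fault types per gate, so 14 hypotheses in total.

6

Fault-free: g1=1, g2=0, g3=0, g4=0, g5=1, g6=1, g7=1 → 1. Observed 0.
  g1 stuck-at-0: output 1 ✗
  g1 stuck-at-1: output 1 ✗
  g2 stuck-at-0: output 1 ✗
  g2 stuck-at-1: output 0 ✓
  g3 stuck-at-0: output 1 ✗
  g3 stuck-at-1: output 0 ✓
  g4 stuck-at-0: output 1 ✗
  g4 stuck-at-1: output 0 ✓
  g5 stuck-at-0: output 0 ✓
  g5 stuck-at-1: output 1 ✗
  g6 stuck-at-0: output 0 ✓
  g6 stuck-at-1: output 1 ✗
  g7 stuck-at-0: output 0 ✓
  g7 stuck-at-1: output 1 ✗
Consistent faults: {g2 stuck-at-1, g3 stuck-at-1, g4 stuck-at-1, g5 stuck-at-0, g6 stuck-at-0, g7 stuck-at-0} — 6 in all.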